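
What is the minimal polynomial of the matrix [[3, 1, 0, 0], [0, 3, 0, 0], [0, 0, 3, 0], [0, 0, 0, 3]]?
The characteristic polynomial factors as (x - 3)^4. The minimal polynomial is ∏(x - λ)^{k_λ} where k_λ is the size of the largest Jordan block at λ.

For λ = 3: rank(A - 3I) = 1, and the largest Jordan block has size 2 (the smallest k with rank((A - 3I)^k) = rank((A - 3I)^(k+1))).

So m_A(x) = (x - 3)^2.

m_A(x) = (x - 3)^2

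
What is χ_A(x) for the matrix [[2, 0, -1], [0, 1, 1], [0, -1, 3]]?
χ_A(x) = (x - 2)^3

xI - A = [[x - 2, 0, 1], [0, x - 1, -1], [0, 1, x - 3]].

Expanding det(xI - A) along the first row:
det(xI - A) = + (x - 2)·det([[x - 1, -1], [1, x - 3]]) - (0)·det([[0, -1], [0, x - 3]]) + (1)·det([[0, x - 1], [0, 1]]).

Evaluating gives χ_A(x) = x^3 - 6x^2 + 12x - 8 = (x - 2)^3.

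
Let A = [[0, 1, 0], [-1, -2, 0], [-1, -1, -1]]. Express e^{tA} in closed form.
A has Jordan form J = [[-1, 1, 0], [0, -1, 0], [0, 0, -1]] with A = PJP^{-1}, so e^{tA} = P e^{tJ} P^{-1}.

For a Jordan block J_k(λ), e^{tJ_k(λ)} = e^{λt} · (I + tN + t^2 N^2/2! + ... + t^{k-1} N^{k-1}/(k-1)!) where N is the nilpotent superdiagonal part.

Assembling the blocks and conjugating back gives the entries of e^{tA} as shown above.

e^{tA} = [[(t + 1)*e^{-t}, t*e^{-t}, 0], [-t*e^{-t}, (1 - t)*e^{-t}, 0], [-t*e^{-t}, -t*e^{-t}, e^{-t}]]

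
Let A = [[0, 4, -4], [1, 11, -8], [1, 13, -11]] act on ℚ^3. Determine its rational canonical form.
The invariant factors of A (the non-unit diagonal entries of the Smith normal form of xI - A over ℚ[x]) are (x + 4)(x^2 - 4x - 1), each dividing the next. The characteristic polynomial is their product, (x + 4)(x^2 - 4x - 1).

The rational canonical form is the block-diagonal matrix of companion matrices C(f_i):
R = [[0, 0, 4], [1, 0, 17], [0, 1, 0]].

Note the characteristic polynomial does not split into linear factors over ℚ, so A has no Jordan form over ℚ; the rational canonical form exists over any field.

R = [[0, 0, 4], [1, 0, 17], [0, 1, 0]]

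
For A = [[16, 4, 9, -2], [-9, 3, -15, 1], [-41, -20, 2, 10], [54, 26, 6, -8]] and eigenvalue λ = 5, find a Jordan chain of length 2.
v_1 = [[-2, 4, 1, 0]]^T, v_2 = [[3, -5, -1, 2]]^T

We seek v_1 ∈ ker((A - 5I)^2) \ ker(A - 5I), then set v_{i+1} = (A - 5I) v_i.

One such chain is v_1 = [[-2, 4, 1, 0]]^T, v_2 = [[3, -5, -1, 2]]^T. Check: (A - 5I) v_2 = [[0, 0, 0, 0]]^T = 0.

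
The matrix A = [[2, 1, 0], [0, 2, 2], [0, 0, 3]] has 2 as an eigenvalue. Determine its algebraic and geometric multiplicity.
algebraic multiplicity 2, geometric multiplicity 1

The characteristic polynomial is (x - 3)(x - 2)^2, so the factor x - 2 appears with exponent 2: the algebraic multiplicity is 2.

rank(A - 2I) = 2, so the eigenspace has dimension 3 - 2 = 1: the geometric multiplicity is 1.

Since 1 < 2, A is not diagonalizable.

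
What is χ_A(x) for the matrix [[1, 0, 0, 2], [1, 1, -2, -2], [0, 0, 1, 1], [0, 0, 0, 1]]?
xI - A = [[x - 1, 0, 0, -2], [-1, x - 1, 2, 2], [0, 0, x - 1, -1], [0, 0, 0, x - 1]].

Expanding det(xI - A) along the first row:
det(xI - A) = + (x - 1)·det([[x - 1, 2, 2], [0, x - 1, -1], [0, 0, x - 1]]) - (0)·det([[-1, 2, 2], [0, x - 1, -1], [0, 0, x - 1]]) + (0)·det([[-1, x - 1, 2], [0, 0, -1], [0, 0, x - 1]]) - (-2)·det([[-1, x - 1, 2], [0, 0, x - 1], [0, 0, 0]]).

Evaluating gives χ_A(x) = x^4 - 4x^3 + 6x^2 - 4x + 1 = (x - 1)^4.

χ_A(x) = (x - 1)^4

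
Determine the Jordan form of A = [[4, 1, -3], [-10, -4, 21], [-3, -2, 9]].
The characteristic polynomial is det(xI - A) = (x - 3)^3, so the eigenvalues are 3 (algebraic multiplicity 3).

For λ = 3: rank(A - 3I) = 2, rank((A - 3I)^2) = 1, rank((A - 3I)^3) = 0. The eigenspace has dimension 3 - 2 = 1, so there is 1 Jordan block; the rank sequence gives block sizes [3].

Assembling the blocks gives the Jordan form J above.

J = [[3, 1, 0], [0, 3, 1], [0, 0, 3]]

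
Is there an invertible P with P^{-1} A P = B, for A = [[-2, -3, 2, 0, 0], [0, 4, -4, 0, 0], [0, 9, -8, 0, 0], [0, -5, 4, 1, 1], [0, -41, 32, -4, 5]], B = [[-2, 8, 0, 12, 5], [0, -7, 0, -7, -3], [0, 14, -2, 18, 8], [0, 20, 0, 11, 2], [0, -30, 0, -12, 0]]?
Two matrices over a field are similar if and only if they have the same invariant factors.

Both A and B have characteristic polynomial (x - 3)^2(x + 2)^3 and minimal polynomial (x - 3)^2(x + 2)^2. Computing further, both have invariant factors x + 2, (x - 3)^2(x + 2)^2. Hence A and B are similar.

Yes.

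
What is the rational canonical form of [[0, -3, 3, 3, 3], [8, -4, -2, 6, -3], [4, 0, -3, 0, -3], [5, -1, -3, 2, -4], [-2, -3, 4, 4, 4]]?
R = [[0, -3, 0, 0, 0], [1, 0, 0, 0, 0], [0, 0, 0, 0, -3], [0, 0, 1, 0, -3], [0, 0, 0, 1, -1]]

The invariant factors of A (the non-unit diagonal entries of the Smith normal form of xI - A over ℚ[x]) are x^2 + 3, (x + 1)(x^2 + 3), each dividing the next. The characteristic polynomial is their product, (x + 1)(x^2 + 3)^2.

The rational canonical form is the block-diagonal matrix of companion matrices C(f_i):
R = [[0, -3, 0, 0, 0], [1, 0, 0, 0, 0], [0, 0, 0, 0, -3], [0, 0, 1, 0, -3], [0, 0, 0, 1, -1]].

Note the characteristic polynomial does not split into linear factors over ℚ, so A has no Jordan form over ℚ; the rational canonical form exists over any field.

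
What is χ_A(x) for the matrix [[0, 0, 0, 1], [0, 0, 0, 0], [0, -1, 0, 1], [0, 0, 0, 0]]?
χ_A(x) = x^4

xI - A = [[x, 0, 0, -1], [0, x, 0, 0], [0, 1, x, -1], [0, 0, 0, x]].

Expanding det(xI - A) along the first row:
det(xI - A) = + (x)·det([[x, 0, 0], [1, x, -1], [0, 0, x]]) - (0)·det([[0, 0, 0], [0, x, -1], [0, 0, x]]) + (0)·det([[0, x, 0], [0, 1, -1], [0, 0, x]]) - (-1)·det([[0, x, 0], [0, 1, x], [0, 0, 0]]).

Evaluating gives χ_A(x) = x^4.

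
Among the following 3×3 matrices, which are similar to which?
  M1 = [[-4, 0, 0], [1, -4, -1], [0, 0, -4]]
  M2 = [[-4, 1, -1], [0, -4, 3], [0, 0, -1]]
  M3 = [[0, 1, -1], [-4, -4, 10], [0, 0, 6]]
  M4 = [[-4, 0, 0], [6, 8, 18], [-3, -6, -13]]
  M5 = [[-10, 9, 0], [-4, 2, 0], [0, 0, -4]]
Characteristic polynomials: χ_{M1} = (x + 4)^3, χ_{M2} = (x + 1)(x + 4)^2, χ_{M3} = (x - 6)(x + 2)^2, χ_{M4} = (x + 1)(x + 4)^2, χ_{M5} = (x + 4)^3.

{M1, M5}: invariant factors x + 4, (x + 4)^2.

{M2}: invariant factors (x + 1)(x + 4)^2.

{M3}: invariant factors (x - 6)(x + 2)^2.

{M4}: invariant factors x + 4, (x + 1)(x + 4).

Matrices are similar if and only if their invariant-factor lists agree; the partition into similarity classes is {M1, M5}, {M2}, {M3}, {M4}.

4 classes: {M1, M5}, {M2}, {M3}, {M4}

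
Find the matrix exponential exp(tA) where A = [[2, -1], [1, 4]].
e^{tA} = [[(1 - t)*e^{3*t}, -t*e^{3*t}], [t*e^{3*t}, (t + 1)*e^{3*t}]]

A has Jordan form J = [[3, 1], [0, 3]] with A = PJP^{-1}, so e^{tA} = P e^{tJ} P^{-1}.

For a Jordan block J_k(λ), e^{tJ_k(λ)} = e^{λt} · (I + tN + t^2 N^2/2! + ... + t^{k-1} N^{k-1}/(k-1)!) where N is the nilpotent superdiagonal part.

Assembling the blocks and conjugating back gives the entries of e^{tA} as shown above.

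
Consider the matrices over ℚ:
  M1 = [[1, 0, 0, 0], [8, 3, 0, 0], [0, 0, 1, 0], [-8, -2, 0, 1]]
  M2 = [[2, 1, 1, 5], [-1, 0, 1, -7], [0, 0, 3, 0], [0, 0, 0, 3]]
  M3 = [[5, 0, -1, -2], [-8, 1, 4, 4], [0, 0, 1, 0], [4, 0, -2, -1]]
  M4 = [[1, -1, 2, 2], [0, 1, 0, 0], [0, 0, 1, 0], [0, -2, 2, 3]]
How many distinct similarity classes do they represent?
3 classes: {M1}, {M2}, {M3, M4}

Characteristic polynomials: χ_{M1} = (x - 3)(x - 1)^3, χ_{M2} = (x - 3)^2(x - 1)^2, χ_{M3} = (x - 3)(x - 1)^3, χ_{M4} = (x - 3)(x - 1)^3.

{M1}: invariant factors x - 1, x - 1, (x - 3)(x - 1).

{M2}: invariant factors x - 3, (x - 3)(x - 1)^2.

{M3, M4}: invariant factors x - 1, (x - 3)(x - 1)^2.

Matrices are similar if and only if their invariant-factor lists agree; the partition into similarity classes is {M1}, {M2}, {M3, M4}.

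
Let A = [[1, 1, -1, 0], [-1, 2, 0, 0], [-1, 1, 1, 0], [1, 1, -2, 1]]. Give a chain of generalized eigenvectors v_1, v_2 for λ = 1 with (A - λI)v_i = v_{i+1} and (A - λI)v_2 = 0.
v_1 = [[-1, 0, -1, 0]]^T, v_2 = [[1, 1, 1, 1]]^T

We seek v_1 ∈ ker((A - I)^2) \ ker(A - I), then set v_{i+1} = (A - I) v_i.

One such chain is v_1 = [[-1, 0, -1, 0]]^T, v_2 = [[1, 1, 1, 1]]^T. Check: (A - I) v_2 = [[0, 0, 0, 0]]^T = 0.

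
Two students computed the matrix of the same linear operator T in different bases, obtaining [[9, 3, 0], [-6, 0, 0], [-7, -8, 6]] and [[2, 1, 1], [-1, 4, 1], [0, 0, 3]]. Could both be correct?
No.

trace(A) = 15 but trace(B) = 9. The trace is a similarity invariant, so A and B are not similar.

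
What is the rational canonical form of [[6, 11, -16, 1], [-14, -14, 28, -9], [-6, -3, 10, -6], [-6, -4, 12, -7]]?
The invariant factors of A (the non-unit diagonal entries of the Smith normal form of xI - A over ℚ[x]) are x + 2, (x - 1)(x + 2)^2, each dividing the next. The characteristic polynomial is their product, (x - 1)(x + 2)^3.

The rational canonical form is the block-diagonal matrix of companion matrices C(f_i):
R = [[-2, 0, 0, 0], [0, 0, 0, 4], [0, 1, 0, 0], [0, 0, 1, -3]].

R = [[-2, 0, 0, 0], [0, 0, 0, 4], [0, 1, 0, 0], [0, 0, 1, -3]]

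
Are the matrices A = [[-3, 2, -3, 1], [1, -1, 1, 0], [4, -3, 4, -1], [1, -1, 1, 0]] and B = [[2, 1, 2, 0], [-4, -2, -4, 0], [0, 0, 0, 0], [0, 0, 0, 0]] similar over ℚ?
Both have characteristic polynomial x^4 and minimal polynomial x^2. But rank(A) = 2 for A while rank(B) = 1 for B, so the number of Jordan blocks at λ = 0 differs. A and B are not similar.

No.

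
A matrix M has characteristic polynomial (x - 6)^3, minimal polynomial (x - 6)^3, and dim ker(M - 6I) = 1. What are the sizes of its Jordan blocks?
Jordan blocks: (6, 3)

λ = 6: algebraic multiplicity 3 (exponent in χ_M), largest block size 3 (exponent in m_M), 1 block (geometric multiplicity). This forces block sizes [3].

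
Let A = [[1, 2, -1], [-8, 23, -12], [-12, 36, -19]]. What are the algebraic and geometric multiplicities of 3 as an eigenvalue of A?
The characteristic polynomial is (x - 3)^2(x + 1), so the factor x - 3 appears with exponent 2: the algebraic multiplicity is 2.

rank(A - 3I) = 2, so the eigenspace has dimension 3 - 2 = 1: the geometric multiplicity is 1.

Since 1 < 2, A is not diagonalizable.

algebraic multiplicity 2, geometric multiplicity 1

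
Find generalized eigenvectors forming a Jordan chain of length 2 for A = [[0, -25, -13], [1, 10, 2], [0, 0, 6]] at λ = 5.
v_1 = [[11, -2, 0]]^T, v_2 = [[-5, 1, 0]]^T

We seek v_1 ∈ ker((A - 5I)^2) \ ker(A - 5I), then set v_{i+1} = (A - 5I) v_i.

One such chain is v_1 = [[11, -2, 0]]^T, v_2 = [[-5, 1, 0]]^T. Check: (A - 5I) v_2 = [[0, 0, 0]]^T = 0.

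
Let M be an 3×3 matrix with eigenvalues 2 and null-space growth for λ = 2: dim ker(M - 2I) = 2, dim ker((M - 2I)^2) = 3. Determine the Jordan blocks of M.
λ = 2: successive nullity increments [2, 1] count blocks of size ≥ k; block sizes are [2, 1].

Jordan blocks: (2, 2), (2, 1)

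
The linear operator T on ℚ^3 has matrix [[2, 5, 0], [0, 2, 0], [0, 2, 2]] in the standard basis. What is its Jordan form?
J = [[2, 1, 0], [0, 2, 0], [0, 0, 2]]

The characteristic polynomial is det(xI - A) = (x - 2)^3, so the eigenvalues are 2 (algebraic multiplicity 3).

For λ = 2: rank(A - 2I) = 1, rank((A - 2I)^2) = 0. The eigenspace has dimension 3 - 1 = 2, so there are 2 Jordan blocks; the rank sequence gives block sizes [2, 1].

Assembling the blocks gives the Jordan form J above.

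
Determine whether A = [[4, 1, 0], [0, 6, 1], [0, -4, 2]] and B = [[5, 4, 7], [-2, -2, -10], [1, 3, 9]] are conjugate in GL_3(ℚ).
Yes.

Two matrices over a field are similar if and only if they have the same invariant factors.

Both A and B have characteristic polynomial (x - 4)^3 and minimal polynomial (x - 4)^3. Computing further, both have invariant factors (x - 4)^3. Hence A and B are similar.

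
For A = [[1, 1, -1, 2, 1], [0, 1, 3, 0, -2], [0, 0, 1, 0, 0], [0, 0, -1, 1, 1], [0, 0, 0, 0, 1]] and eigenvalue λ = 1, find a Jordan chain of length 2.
v_1 = [[0, -1, 0, 0, 1]]^T, v_2 = [[0, -2, 0, 1, 0]]^T

We seek v_1 ∈ ker((A - I)^2) \ ker(A - I), then set v_{i+1} = (A - I) v_i.

One such chain is v_1 = [[0, -1, 0, 0, 1]]^T, v_2 = [[0, -2, 0, 1, 0]]^T. Check: (A - I) v_2 = [[0, 0, 0, 0, 0]]^T = 0.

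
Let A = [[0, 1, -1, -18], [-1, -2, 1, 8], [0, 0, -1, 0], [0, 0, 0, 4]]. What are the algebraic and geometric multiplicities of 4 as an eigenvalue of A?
The characteristic polynomial is (x - 4)(x + 1)^3, so the factor x - 4 appears with exponent 1: the algebraic multiplicity is 1.

rank(A - 4I) = 3, so the eigenspace has dimension 4 - 3 = 1: the geometric multiplicity is 1.

algebraic multiplicity 1, geometric multiplicity 1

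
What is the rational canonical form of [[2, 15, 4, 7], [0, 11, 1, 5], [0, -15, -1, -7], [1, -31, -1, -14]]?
The invariant factors of A (the non-unit diagonal entries of the Smith normal form of xI - A over ℚ[x]) are (x + 2)(x^3 - 3x + 1), each dividing the next. The characteristic polynomial is their product, (x + 2)(x^3 - 3x + 1).

The rational canonical form is the block-diagonal matrix of companion matrices C(f_i):
R = [[0, 0, 0, -2], [1, 0, 0, 5], [0, 1, 0, 3], [0, 0, 1, -2]].

Note the characteristic polynomial does not split into linear factors over ℚ, so A has no Jordan form over ℚ; the rational canonical form exists over any field.

R = [[0, 0, 0, -2], [1, 0, 0, 5], [0, 1, 0, 3], [0, 0, 1, -2]]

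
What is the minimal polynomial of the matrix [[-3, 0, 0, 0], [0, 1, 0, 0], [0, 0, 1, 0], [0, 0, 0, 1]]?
The characteristic polynomial factors as (x - 1)^3(x + 3). The minimal polynomial is ∏(x - λ)^{k_λ} where k_λ is the size of the largest Jordan block at λ.

For λ = -3: rank(A + 3I) = 3, and the largest Jordan block has size 1 (the smallest k with rank((A + 3I)^k) = rank((A + 3I)^(k+1))).
For λ = 1: rank(A - I) = 1, and the largest Jordan block has size 1 (the smallest k with rank((A - I)^k) = rank((A - I)^(k+1))).

So m_A(x) = (x - 1)(x + 3).

m_A(x) = (x - 1)(x + 3)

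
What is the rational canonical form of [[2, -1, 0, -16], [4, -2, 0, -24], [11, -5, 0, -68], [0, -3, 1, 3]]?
R = [[0, 0, 0, -8], [1, 0, 0, -8], [0, 1, 0, 4], [0, 0, 1, 3]]

The invariant factors of A (the non-unit diagonal entries of the Smith normal form of xI - A over ℚ[x]) are (x - 2)(x + 1)(x^2 - 2x - 4), each dividing the next. The characteristic polynomial is their product, (x - 2)(x + 1)(x^2 - 2x - 4).

The rational canonical form is the block-diagonal matrix of companion matrices C(f_i):
R = [[0, 0, 0, -8], [1, 0, 0, -8], [0, 1, 0, 4], [0, 0, 1, 3]].

Note the characteristic polynomial does not split into linear factors over ℚ, so A has no Jordan form over ℚ; the rational canonical form exists over any field.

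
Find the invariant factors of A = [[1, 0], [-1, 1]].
(x - 1)^2

The Jordan structure of A has elementary divisors (x - 1)^2. Arranging the block sizes at each eigenvalue in decreasing order and taking row products gives the invariant factors.

Invariant factors (smallest first, each dividing the next): (x - 1)^2.

Check: the last factor (x - 1)^2 is the minimal polynomial, and the product (x - 1)^2 is the characteristic polynomial.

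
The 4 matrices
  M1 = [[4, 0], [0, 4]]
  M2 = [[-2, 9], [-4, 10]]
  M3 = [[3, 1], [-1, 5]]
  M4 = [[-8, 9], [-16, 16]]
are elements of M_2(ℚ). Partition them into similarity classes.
Characteristic polynomials: χ_{M1} = (x - 4)^2, χ_{M2} = (x - 4)^2, χ_{M3} = (x - 4)^2, χ_{M4} = (x - 4)^2.

{M1}: invariant factors x - 4, x - 4.

{M2, M3, M4}: invariant factors (x - 4)^2.

Matrices are similar if and only if their invariant-factor lists agree; the partition into similarity classes is {M1}, {M2, M3, M4}.

2 classes: {M1}, {M2, M3, M4}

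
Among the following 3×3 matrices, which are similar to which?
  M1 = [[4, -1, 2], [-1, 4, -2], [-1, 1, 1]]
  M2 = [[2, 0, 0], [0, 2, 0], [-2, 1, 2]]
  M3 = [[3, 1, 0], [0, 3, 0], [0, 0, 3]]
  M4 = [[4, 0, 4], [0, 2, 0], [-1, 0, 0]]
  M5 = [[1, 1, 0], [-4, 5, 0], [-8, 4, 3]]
Characteristic polynomials: χ_{M1} = (x - 3)^3, χ_{M2} = (x - 2)^3, χ_{M3} = (x - 3)^3, χ_{M4} = (x - 2)^3, χ_{M5} = (x - 3)^3.

{M1, M3, M5}: invariant factors x - 3, (x - 3)^2.

{M2, M4}: invariant factors x - 2, (x - 2)^2.

Matrices are similar if and only if their invariant-factor lists agree; the partition into similarity classes is {M1, M3, M5}, {M2, M4}.

2 classes: {M1, M3, M5}, {M2, M4}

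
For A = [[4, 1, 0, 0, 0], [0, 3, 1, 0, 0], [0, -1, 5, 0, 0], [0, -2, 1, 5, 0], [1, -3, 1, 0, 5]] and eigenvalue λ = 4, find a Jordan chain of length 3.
v_1 = [[0, 0, 1, 0, 0]]^T, v_2 = [[0, 1, 1, 1, 1]]^T, v_3 = [[1, 0, 0, 0, -1]]^T

We seek v_1 ∈ ker((A - 4I)^3) \ ker((A - 4I)^2), then set v_{i+1} = (A - 4I) v_i.

One such chain is v_1 = [[0, 0, 1, 0, 0]]^T, v_2 = [[0, 1, 1, 1, 1]]^T, v_3 = [[1, 0, 0, 0, -1]]^T. Check: (A - 4I) v_3 = [[0, 0, 0, 0, 0]]^T = 0.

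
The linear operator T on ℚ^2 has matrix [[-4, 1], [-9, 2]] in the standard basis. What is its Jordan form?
J = [[-1, 1], [0, -1]]

The characteristic polynomial is det(xI - A) = (x + 1)^2, so the eigenvalues are -1 (algebraic multiplicity 2).

For λ = -1: rank(A + I) = 1, rank((A + I)^2) = 0. The eigenspace has dimension 2 - 1 = 1, so there is 1 Jordan block; the rank sequence gives block sizes [2].

Assembling the blocks gives the Jordan form J above.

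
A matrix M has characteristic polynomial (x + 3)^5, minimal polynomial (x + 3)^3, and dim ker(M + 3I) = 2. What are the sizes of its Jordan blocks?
λ = -3: algebraic multiplicity 5 (exponent in χ_M), largest block size 3 (exponent in m_M), 2 blocks (geometric multiplicity). These force block sizes [3, 2].

Jordan blocks: (-3, 3), (-3, 2)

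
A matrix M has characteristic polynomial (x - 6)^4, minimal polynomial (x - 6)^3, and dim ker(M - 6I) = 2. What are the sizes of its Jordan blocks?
Jordan blocks: (6, 3), (6, 1)

λ = 6: algebraic multiplicity 4 (exponent in χ_M), largest block size 3 (exponent in m_M), 2 blocks (geometric multiplicity). These force block sizes [3, 1].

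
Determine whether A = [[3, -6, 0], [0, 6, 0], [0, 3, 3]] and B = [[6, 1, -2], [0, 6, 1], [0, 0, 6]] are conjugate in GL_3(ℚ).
No.

trace(A) = 12 but trace(B) = 18. The trace is a similarity invariant, so A and B are not similar.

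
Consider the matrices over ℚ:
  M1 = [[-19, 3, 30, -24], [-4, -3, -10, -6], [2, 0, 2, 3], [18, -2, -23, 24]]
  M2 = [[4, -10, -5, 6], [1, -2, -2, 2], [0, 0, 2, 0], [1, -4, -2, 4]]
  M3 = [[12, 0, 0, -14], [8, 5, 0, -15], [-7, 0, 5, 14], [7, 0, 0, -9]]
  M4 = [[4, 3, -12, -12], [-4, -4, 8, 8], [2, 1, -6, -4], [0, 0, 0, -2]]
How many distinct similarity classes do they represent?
Characteristic polynomials: χ_{M1} = (x - 5)^2(x + 3)^2, χ_{M2} = (x - 2)^4, χ_{M3} = (x - 5)^3(x + 2), χ_{M4} = (x + 2)^4.

{M1}: invariant factors (x - 5)^2(x + 3)^2.

{M2}: invariant factors x - 2, (x - 2)^3.

{M3}: invariant factors x - 5, (x - 5)^2(x + 2).

{M4}: invariant factors x + 2, x + 2, (x + 2)^2.

Matrices are similar if and only if their invariant-factor lists agree; the partition into similarity classes is {M1}, {M2}, {M3}, {M4}.

4 classes: {M1}, {M2}, {M3}, {M4}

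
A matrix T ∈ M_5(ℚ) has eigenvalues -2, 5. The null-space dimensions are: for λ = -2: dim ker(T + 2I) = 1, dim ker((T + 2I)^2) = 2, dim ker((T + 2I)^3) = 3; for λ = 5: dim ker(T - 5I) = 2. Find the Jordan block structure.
λ = -2: successive nullity increments [1, 1, 1] count blocks of size ≥ k; block sizes are [3].
λ = 5: successive nullity increments [2] count blocks of size ≥ k; block sizes are [1, 1].

Jordan blocks: (-2, 3), (5, 1), (5, 1)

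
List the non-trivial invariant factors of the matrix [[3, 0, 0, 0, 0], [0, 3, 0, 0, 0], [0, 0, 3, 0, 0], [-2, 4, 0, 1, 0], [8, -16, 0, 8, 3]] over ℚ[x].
The Jordan structure of A has elementary divisors (x - 1), (x - 3), (x - 3), (x - 3), (x - 3). Arranging the block sizes at each eigenvalue in decreasing order and taking row products gives the invariant factors.

Invariant factors (smallest first, each dividing the next): x - 3, x - 3, x - 3, (x - 3)(x - 1).

Check: the last factor (x - 3)(x - 1) is the minimal polynomial, and the product (x - 3)^4(x - 1) is the characteristic polynomial.

x - 3, x - 3, x - 3, (x - 3)(x - 1)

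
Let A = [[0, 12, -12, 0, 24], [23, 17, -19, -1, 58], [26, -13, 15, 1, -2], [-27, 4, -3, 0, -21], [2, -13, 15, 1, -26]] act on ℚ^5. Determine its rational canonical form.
The invariant factors of A (the non-unit diagonal entries of the Smith normal form of xI - A over ℚ[x]) are (x - 6)(x + 2), (x - 6)(x + 2)^2, each dividing the next. The characteristic polynomial is their product, (x - 6)^2(x + 2)^3.

The rational canonical form is the block-diagonal matrix of companion matrices C(f_i):
R = [[0, 12, 0, 0, 0], [1, 4, 0, 0, 0], [0, 0, 0, 0, 24], [0, 0, 1, 0, 20], [0, 0, 0, 1, 2]].

R = [[0, 12, 0, 0, 0], [1, 4, 0, 0, 0], [0, 0, 0, 0, 24], [0, 0, 1, 0, 20], [0, 0, 0, 1, 2]]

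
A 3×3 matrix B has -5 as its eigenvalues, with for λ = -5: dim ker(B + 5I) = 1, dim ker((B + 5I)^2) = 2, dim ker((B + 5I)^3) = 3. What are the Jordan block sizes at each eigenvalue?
λ = -5: successive nullity increments [1, 1, 1] count blocks of size ≥ k; block sizes are [3].

Jordan blocks: (-5, 3)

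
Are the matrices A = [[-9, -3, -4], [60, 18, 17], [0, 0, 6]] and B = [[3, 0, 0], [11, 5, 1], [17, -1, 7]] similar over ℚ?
Yes.

Two matrices over a field are similar if and only if they have the same invariant factors.

Both A and B have characteristic polynomial (x - 6)^2(x - 3) and minimal polynomial (x - 6)^2(x - 3). Computing further, both have invariant factors (x - 6)^2(x - 3). Hence A and B are similar.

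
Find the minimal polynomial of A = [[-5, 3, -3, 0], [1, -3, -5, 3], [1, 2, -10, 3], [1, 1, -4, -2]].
The characteristic polynomial factors as (x + 5)^4. The minimal polynomial is ∏(x - λ)^{k_λ} where k_λ is the size of the largest Jordan block at λ.

For λ = -5: rank(A + 5I) = 2, and the largest Jordan block has size 2 (the smallest k with rank((A + 5I)^k) = rank((A + 5I)^(k+1))).

So m_A(x) = (x + 5)^2.

m_A(x) = (x + 5)^2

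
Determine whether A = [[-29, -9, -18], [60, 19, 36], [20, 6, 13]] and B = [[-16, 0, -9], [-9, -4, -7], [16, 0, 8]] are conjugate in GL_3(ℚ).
trace(A) = 3 but trace(B) = -12. The trace is a similarity invariant, so A and B are not similar.

No.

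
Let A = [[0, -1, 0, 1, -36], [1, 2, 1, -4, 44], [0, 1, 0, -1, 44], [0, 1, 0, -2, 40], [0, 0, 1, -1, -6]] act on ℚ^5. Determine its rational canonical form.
R = [[0, 0, 0, 0, 8], [1, 0, 0, 0, -36], [0, 1, 0, 0, 40], [0, 0, 1, 0, 4], [0, 0, 0, 1, -6]]

The invariant factors of A (the non-unit diagonal entries of the Smith normal form of xI - A over ℚ[x]) are (x - 2)(x^2 + 4x - 2)^2, each dividing the next. The characteristic polynomial is their product, (x - 2)(x^2 + 4x - 2)^2.

The rational canonical form is the block-diagonal matrix of companion matrices C(f_i):
R = [[0, 0, 0, 0, 8], [1, 0, 0, 0, -36], [0, 1, 0, 0, 40], [0, 0, 1, 0, 4], [0, 0, 0, 1, -6]].

Note the characteristic polynomial does not split into linear factors over ℚ, so A has no Jordan form over ℚ; the rational canonical form exists over any field.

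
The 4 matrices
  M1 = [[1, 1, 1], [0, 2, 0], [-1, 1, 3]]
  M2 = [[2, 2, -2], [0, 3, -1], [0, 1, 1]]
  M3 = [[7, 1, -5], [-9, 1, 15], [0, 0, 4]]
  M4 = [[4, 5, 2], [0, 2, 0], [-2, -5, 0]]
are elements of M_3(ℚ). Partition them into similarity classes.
Characteristic polynomials: χ_{M1} = (x - 2)^3, χ_{M2} = (x - 2)^3, χ_{M3} = (x - 4)^3, χ_{M4} = (x - 2)^3.

{M1, M2, M4}: invariant factors x - 2, (x - 2)^2.

{M3}: invariant factors x - 4, (x - 4)^2.

Matrices are similar if and only if their invariant-factor lists agree; the partition into similarity classes is {M1, M2, M4}, {M3}.

2 classes: {M1, M2, M4}, {M3}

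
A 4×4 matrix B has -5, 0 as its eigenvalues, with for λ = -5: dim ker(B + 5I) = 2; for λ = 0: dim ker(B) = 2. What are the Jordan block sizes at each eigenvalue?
λ = -5: successive nullity increments [2] count blocks of size ≥ k; block sizes are [1, 1].
λ = 0: successive nullity increments [2] count blocks of size ≥ k; block sizes are [1, 1].

Jordan blocks: (-5, 1), (-5, 1), (0, 1), (0, 1)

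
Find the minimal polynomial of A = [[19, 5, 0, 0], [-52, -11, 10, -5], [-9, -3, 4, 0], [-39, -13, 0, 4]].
The characteristic polynomial factors as (x - 4)^4. The minimal polynomial is ∏(x - λ)^{k_λ} where k_λ is the size of the largest Jordan block at λ.

For λ = 4: rank(A - 4I) = 2, and the largest Jordan block has size 3 (the smallest k with rank((A - 4I)^k) = rank((A - 4I)^(k+1))).

So m_A(x) = (x - 4)^3.

m_A(x) = (x - 4)^3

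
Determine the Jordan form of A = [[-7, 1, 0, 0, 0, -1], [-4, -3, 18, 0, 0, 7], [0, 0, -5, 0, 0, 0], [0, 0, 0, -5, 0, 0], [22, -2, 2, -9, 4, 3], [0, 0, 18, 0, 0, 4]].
The characteristic polynomial is det(xI - A) = (x - 4)^2(x + 5)^4, so the eigenvalues are -5 (algebraic multiplicity 4), 4 (algebraic multiplicity 2).

For λ = -5: rank(A + 5I) = 3, rank((A + 5I)^2) = 2. The eigenspace has dimension 6 - 3 = 3, so there are 3 Jordan blocks; the rank sequence gives block sizes [2, 1, 1].

For λ = 4: rank(A - 4I) = 5, rank((A - 4I)^2) = 4. The eigenspace has dimension 6 - 5 = 1, so there is 1 Jordan block; the rank sequence gives block sizes [2].

Assembling the blocks gives the Jordan form J above.

J = [[-5, 1, 0, 0, 0, 0], [0, -5, 0, 0, 0, 0], [0, 0, -5, 0, 0, 0], [0, 0, 0, -5, 0, 0], [0, 0, 0, 0, 4, 1], [0, 0, 0, 0, 0, 4]]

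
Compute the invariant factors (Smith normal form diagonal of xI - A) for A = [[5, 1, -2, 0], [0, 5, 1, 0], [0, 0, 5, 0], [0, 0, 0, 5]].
The Jordan structure of A has elementary divisors (x - 5)^3, (x - 5). Arranging the block sizes at each eigenvalue in decreasing order and taking row products gives the invariant factors.

Invariant factors (smallest first, each dividing the next): x - 5, (x - 5)^3.

Check: the last factor (x - 5)^3 is the minimal polynomial, and the product (x - 5)^4 is the characteristic polynomial.

x - 5, (x - 5)^3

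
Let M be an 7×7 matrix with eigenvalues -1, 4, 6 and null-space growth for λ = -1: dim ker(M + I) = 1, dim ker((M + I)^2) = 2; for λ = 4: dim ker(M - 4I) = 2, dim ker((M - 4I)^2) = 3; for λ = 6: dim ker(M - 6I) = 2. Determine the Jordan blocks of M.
λ = -1: successive nullity increments [1, 1] count blocks of size ≥ k; block sizes are [2].
λ = 4: successive nullity increments [2, 1] count blocks of size ≥ k; block sizes are [2, 1].
λ = 6: successive nullity increments [2] count blocks of size ≥ k; block sizes are [1, 1].

Jordan blocks: (-1, 2), (4, 2), (4, 1), (6, 1), (6, 1)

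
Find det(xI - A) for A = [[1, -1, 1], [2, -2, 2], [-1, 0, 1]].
xI - A = [[x - 1, 1, -1], [-2, x + 2, -2], [1, 0, x - 1]].

Expanding det(xI - A) along the first row:
det(xI - A) = + (x - 1)·det([[x + 2, -2], [0, x - 1]]) - (1)·det([[-2, -2], [1, x - 1]]) + (-1)·det([[-2, x + 2], [1, 0]]).

Evaluating gives χ_A(x) = x^3.

χ_A(x) = x^3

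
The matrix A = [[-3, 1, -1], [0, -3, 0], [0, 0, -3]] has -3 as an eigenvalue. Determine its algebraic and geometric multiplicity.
The characteristic polynomial is (x + 3)^3, so the factor x + 3 appears with exponent 3: the algebraic multiplicity is 3.

rank(A + 3I) = 1, so the eigenspace has dimension 3 - 1 = 2: the geometric multiplicity is 2.

Since 2 < 3, A is not diagonalizable.

algebraic multiplicity 3, geometric multiplicity 2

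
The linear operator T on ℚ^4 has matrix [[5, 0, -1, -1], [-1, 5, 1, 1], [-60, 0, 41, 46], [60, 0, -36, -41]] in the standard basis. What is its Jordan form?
The characteristic polynomial is det(xI - A) = (x - 5)^3(x + 5), so the eigenvalues are -5 (algebraic multiplicity 1), 5 (algebraic multiplicity 3).

For λ = -5: algebraic multiplicity 1 gives one 1×1 block.

For λ = 5: rank(A - 5I) = 3, rank((A - 5I)^2) = 2, rank((A - 5I)^3) = 1. The eigenspace has dimension 4 - 3 = 1, so there is 1 Jordan block; the rank sequence gives block sizes [3].

Assembling the blocks gives the Jordan form J above.

J = [[-5, 0, 0, 0], [0, 5, 1, 0], [0, 0, 5, 1], [0, 0, 0, 5]]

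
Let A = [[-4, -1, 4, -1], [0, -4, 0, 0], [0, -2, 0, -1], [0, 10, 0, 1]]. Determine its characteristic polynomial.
χ_A(x) = x(x - 1)(x + 4)^2

xI - A = [[x + 4, 1, -4, 1], [0, x + 4, 0, 0], [0, 2, x, 1], [0, -10, 0, x - 1]].

Expanding det(xI - A) along the first row:
det(xI - A) = + (x + 4)·det([[x + 4, 0, 0], [2, x, 1], [-10, 0, x - 1]]) - (1)·det([[0, 0, 0], [0, x, 1], [0, 0, x - 1]]) + (-4)·det([[0, x + 4, 0], [0, 2, 1], [0, -10, x - 1]]) - (1)·det([[0, x + 4, 0], [0, 2, x], [0, -10, 0]]).

Evaluating gives χ_A(x) = x^4 + 7x^3 + 8x^2 - 16x = x(x - 1)(x + 4)^2.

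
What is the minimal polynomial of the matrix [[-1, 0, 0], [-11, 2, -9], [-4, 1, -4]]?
The characteristic polynomial factors as (x + 1)^3. The minimal polynomial is ∏(x - λ)^{k_λ} where k_λ is the size of the largest Jordan block at λ.

For λ = -1: rank(A + I) = 2, and the largest Jordan block has size 3 (the smallest k with rank((A + I)^k) = rank((A + I)^(k+1))).

So m_A(x) = (x + 1)^3.

m_A(x) = (x + 1)^3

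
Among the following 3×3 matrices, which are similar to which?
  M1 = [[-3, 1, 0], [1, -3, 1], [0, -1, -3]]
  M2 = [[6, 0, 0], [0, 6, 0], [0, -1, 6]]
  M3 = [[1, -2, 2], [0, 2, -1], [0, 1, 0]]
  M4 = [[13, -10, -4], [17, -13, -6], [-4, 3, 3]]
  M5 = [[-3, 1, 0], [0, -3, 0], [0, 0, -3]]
5 classes: {M1}, {M2}, {M3}, {M4}, {M5}

Characteristic polynomials: χ_{M1} = (x + 3)^3, χ_{M2} = (x - 6)^3, χ_{M3} = (x - 1)^3, χ_{M4} = (x - 1)^3, χ_{M5} = (x + 3)^3.

{M1}: invariant factors (x + 3)^3.

{M2}: invariant factors x - 6, (x - 6)^2.

{M3}: invariant factors x - 1, (x - 1)^2.

{M4}: invariant factors (x - 1)^3.

{M5}: invariant factors x + 3, (x + 3)^2.

Matrices are similar if and only if their invariant-factor lists agree; the partition into similarity classes is {M1}, {M2}, {M3}, {M4}, {M5}.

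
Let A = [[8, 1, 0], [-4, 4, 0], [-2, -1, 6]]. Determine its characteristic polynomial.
xI - A = [[x - 8, -1, 0], [4, x - 4, 0], [2, 1, x - 6]].

Expanding det(xI - A) along the first row:
det(xI - A) = + (x - 8)·det([[x - 4, 0], [1, x - 6]]) - (-1)·det([[4, 0], [2, x - 6]]) + (0)·det([[4, x - 4], [2, 1]]).

Evaluating gives χ_A(x) = x^3 - 18x^2 + 108x - 216 = (x - 6)^3.

χ_A(x) = (x - 6)^3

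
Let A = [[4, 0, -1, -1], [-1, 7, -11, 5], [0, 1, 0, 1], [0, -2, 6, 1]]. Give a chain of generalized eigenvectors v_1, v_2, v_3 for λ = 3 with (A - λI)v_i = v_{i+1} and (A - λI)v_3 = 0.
v_1 = [[0, 1, 0, 0]]^T, v_2 = [[0, 4, 1, -2]]^T, v_3 = [[1, -5, -1, 2]]^T

We seek v_1 ∈ ker((A - 3I)^3) \ ker((A - 3I)^2), then set v_{i+1} = (A - 3I) v_i.

One such chain is v_1 = [[0, 1, 0, 0]]^T, v_2 = [[0, 4, 1, -2]]^T, v_3 = [[1, -5, -1, 2]]^T. Check: (A - 3I) v_3 = [[0, 0, 0, 0]]^T = 0.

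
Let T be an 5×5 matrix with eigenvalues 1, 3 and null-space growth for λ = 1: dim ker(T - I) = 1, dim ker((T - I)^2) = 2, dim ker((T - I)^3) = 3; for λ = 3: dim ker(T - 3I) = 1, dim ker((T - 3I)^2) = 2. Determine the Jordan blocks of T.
Jordan blocks: (1, 3), (3, 2)

λ = 1: successive nullity increments [1, 1, 1] count blocks of size ≥ k; block sizes are [3].
λ = 3: successive nullity increments [1, 1] count blocks of size ≥ k; block sizes are [2].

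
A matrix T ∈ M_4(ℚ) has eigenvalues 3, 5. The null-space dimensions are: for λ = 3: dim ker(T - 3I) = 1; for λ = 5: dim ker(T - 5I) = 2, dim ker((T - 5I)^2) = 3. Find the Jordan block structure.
Jordan blocks: (3, 1), (5, 2), (5, 1)

λ = 3: successive nullity increments [1] count blocks of size ≥ k; block sizes are [1].
λ = 5: successive nullity increments [2, 1] count blocks of size ≥ k; block sizes are [2, 1].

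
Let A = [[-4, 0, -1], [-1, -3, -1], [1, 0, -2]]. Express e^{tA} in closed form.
A has Jordan form J = [[-3, 1, 0], [0, -3, 0], [0, 0, -3]] with A = PJP^{-1}, so e^{tA} = P e^{tJ} P^{-1}.

For a Jordan block J_k(λ), e^{tJ_k(λ)} = e^{λt} · (I + tN + t^2 N^2/2! + ... + t^{k-1} N^{k-1}/(k-1)!) where N is the nilpotent superdiagonal part.

Assembling the blocks and conjugating back gives the entries of e^{tA} as shown above.

e^{tA} = [[(1 - t)*e^{-3*t}, 0, -t*e^{-3*t}], [-t*e^{-3*t}, e^{-3*t}, -t*e^{-3*t}], [t*e^{-3*t}, 0, (t + 1)*e^{-3*t}]]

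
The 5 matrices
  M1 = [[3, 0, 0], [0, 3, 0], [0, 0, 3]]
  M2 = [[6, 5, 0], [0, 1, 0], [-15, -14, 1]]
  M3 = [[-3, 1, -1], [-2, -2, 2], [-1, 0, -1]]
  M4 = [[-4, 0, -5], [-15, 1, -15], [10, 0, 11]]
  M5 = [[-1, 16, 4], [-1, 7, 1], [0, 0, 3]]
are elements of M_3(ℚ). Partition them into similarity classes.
5 classes: {M1}, {M2}, {M3}, {M4}, {M5}

Characteristic polynomials: χ_{M1} = (x - 3)^3, χ_{M2} = (x - 6)(x - 1)^2, χ_{M3} = (x + 2)^3, χ_{M4} = (x - 6)(x - 1)^2, χ_{M5} = (x - 3)^3.

{M1}: invariant factors x - 3, x - 3, x - 3.

{M2}: invariant factors (x - 6)(x - 1)^2.

{M3}: invariant factors (x + 2)^3.

{M4}: invariant factors x - 1, (x - 6)(x - 1).

{M5}: invariant factors x - 3, (x - 3)^2.

Matrices are similar if and only if their invariant-factor lists agree; the partition into similarity classes is {M1}, {M2}, {M3}, {M4}, {M5}.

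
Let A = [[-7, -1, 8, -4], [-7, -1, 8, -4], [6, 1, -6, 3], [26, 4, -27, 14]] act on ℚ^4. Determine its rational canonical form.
The invariant factors of A (the non-unit diagonal entries of the Smith normal form of xI - A over ℚ[x]) are x(x^3 - 3x + 4), each dividing the next. The characteristic polynomial is their product, x(x^3 - 3x + 4).

The rational canonical form is the block-diagonal matrix of companion matrices C(f_i):
R = [[0, 0, 0, 0], [1, 0, 0, -4], [0, 1, 0, 3], [0, 0, 1, 0]].

Note the characteristic polynomial does not split into linear factors over ℚ, so A has no Jordan form over ℚ; the rational canonical form exists over any field.

R = [[0, 0, 0, 0], [1, 0, 0, -4], [0, 1, 0, 3], [0, 0, 1, 0]]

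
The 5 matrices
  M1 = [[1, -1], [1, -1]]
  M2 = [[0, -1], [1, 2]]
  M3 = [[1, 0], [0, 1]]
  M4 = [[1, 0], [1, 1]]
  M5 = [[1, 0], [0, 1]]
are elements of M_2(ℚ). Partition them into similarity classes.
3 classes: {M1}, {M2, M4}, {M3, M5}

Characteristic polynomials: χ_{M1} = x^2, χ_{M2} = (x - 1)^2, χ_{M3} = (x - 1)^2, χ_{M4} = (x - 1)^2, χ_{M5} = (x - 1)^2.

{M1}: invariant factors x^2.

{M2, M4}: invariant factors (x - 1)^2.

{M3, M5}: invariant factors x - 1, x - 1.

Matrices are similar if and only if their invariant-factor lists agree; the partition into similarity classes is {M1}, {M2, M4}, {M3, M5}.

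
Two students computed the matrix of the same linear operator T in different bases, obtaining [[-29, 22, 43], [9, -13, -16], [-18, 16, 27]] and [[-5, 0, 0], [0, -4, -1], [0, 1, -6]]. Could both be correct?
Both have characteristic polynomial (x + 5)^3, but the minimal polynomial of A is (x + 5)^3 while the minimal polynomial of B is (x + 5)^2. The minimal polynomial is a similarity invariant, so A and B are not similar.

No.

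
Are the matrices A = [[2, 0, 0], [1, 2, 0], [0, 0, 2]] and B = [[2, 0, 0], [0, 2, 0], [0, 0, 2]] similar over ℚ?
Both have characteristic polynomial (x - 2)^3, but the minimal polynomial of A is (x - 2)^2 while the minimal polynomial of B is x - 2. The minimal polynomial is a similarity invariant, so A and B are not similar.

No.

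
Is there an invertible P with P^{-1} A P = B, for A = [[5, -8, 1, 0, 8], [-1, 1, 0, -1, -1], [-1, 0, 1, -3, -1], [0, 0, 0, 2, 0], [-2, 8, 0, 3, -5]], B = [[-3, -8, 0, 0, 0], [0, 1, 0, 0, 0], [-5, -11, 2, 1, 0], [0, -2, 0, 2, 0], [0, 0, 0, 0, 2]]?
Two matrices over a field are similar if and only if they have the same invariant factors.

Both A and B have characteristic polynomial (x - 2)^3(x - 1)(x + 3) and minimal polynomial (x - 2)^2(x - 1)(x + 3). Computing further, both have invariant factors x - 2, (x - 2)^2(x - 1)(x + 3). Hence A and B are similar.

Yes.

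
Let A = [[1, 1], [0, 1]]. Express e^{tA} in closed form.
A has Jordan form J = [[1, 1], [0, 1]] with A = PJP^{-1}, so e^{tA} = P e^{tJ} P^{-1}.

For a Jordan block J_k(λ), e^{tJ_k(λ)} = e^{λt} · (I + tN + t^2 N^2/2! + ... + t^{k-1} N^{k-1}/(k-1)!) where N is the nilpotent superdiagonal part.

Assembling the blocks and conjugating back gives the entries of e^{tA} as shown above.

e^{tA} = [[e^{t}, t*e^{t}], [0, e^{t}]]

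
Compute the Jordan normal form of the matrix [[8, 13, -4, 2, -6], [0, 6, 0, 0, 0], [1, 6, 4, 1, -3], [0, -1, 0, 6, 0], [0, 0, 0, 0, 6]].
The characteristic polynomial is det(xI - A) = (x - 6)^5, so the eigenvalues are 6 (algebraic multiplicity 5).

For λ = 6: rank(A - 6I) = 2, rank((A - 6I)^2) = 0. The eigenspace has dimension 5 - 2 = 3, so there are 3 Jordan blocks; the rank sequence gives block sizes [2, 2, 1].

Assembling the blocks gives the Jordan form J above.

J = [[6, 1, 0, 0, 0], [0, 6, 0, 0, 0], [0, 0, 6, 1, 0], [0, 0, 0, 6, 0], [0, 0, 0, 0, 6]]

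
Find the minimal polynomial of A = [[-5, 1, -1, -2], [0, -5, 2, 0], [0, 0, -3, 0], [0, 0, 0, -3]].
m_A(x) = (x + 3)(x + 5)^2

The characteristic polynomial factors as (x + 3)^2(x + 5)^2. The minimal polynomial is ∏(x - λ)^{k_λ} where k_λ is the size of the largest Jordan block at λ.

For λ = -5: rank(A + 5I) = 3, and the largest Jordan block has size 2 (the smallest k with rank((A + 5I)^k) = rank((A + 5I)^(k+1))).
For λ = -3: rank(A + 3I) = 2, and the largest Jordan block has size 1 (the smallest k with rank((A + 3I)^k) = rank((A + 3I)^(k+1))).

So m_A(x) = (x + 3)(x + 5)^2.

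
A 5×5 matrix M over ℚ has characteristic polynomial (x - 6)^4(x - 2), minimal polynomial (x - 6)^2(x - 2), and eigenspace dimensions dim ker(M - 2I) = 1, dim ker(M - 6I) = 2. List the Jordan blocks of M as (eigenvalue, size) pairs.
λ = 2: algebraic multiplicity 1 (exponent in χ_M), largest block size 1 (exponent in m_M), 1 block (geometric multiplicity). This forces block sizes [1].
λ = 6: algebraic multiplicity 4 (exponent in χ_M), largest block size 2 (exponent in m_M), 2 blocks (geometric multiplicity). These force block sizes [2, 2].

Jordan blocks: (2, 1), (6, 2), (6, 2)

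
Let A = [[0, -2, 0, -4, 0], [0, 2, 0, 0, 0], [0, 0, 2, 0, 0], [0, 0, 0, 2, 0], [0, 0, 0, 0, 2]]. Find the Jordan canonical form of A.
The characteristic polynomial is det(xI - A) = x(x - 2)^4, so the eigenvalues are 0 (algebraic multiplicity 1), 2 (algebraic multiplicity 4).

For λ = 0: algebraic multiplicity 1 gives one 1×1 block.

For λ = 2: rank(A - 2I) = 1. The eigenspace has dimension 5 - 1 = 4, so there are 4 Jordan blocks; the rank sequence gives block sizes [1, 1, 1, 1].

Assembling the blocks gives the Jordan form J above.

J = [[0, 0, 0, 0, 0], [0, 2, 0, 0, 0], [0, 0, 2, 0, 0], [0, 0, 0, 2, 0], [0, 0, 0, 0, 2]]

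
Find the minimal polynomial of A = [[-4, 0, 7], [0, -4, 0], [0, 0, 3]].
The characteristic polynomial factors as (x - 3)(x + 4)^2. The minimal polynomial is ∏(x - λ)^{k_λ} where k_λ is the size of the largest Jordan block at λ.

For λ = -4: rank(A + 4I) = 1, and the largest Jordan block has size 1 (the smallest k with rank((A + 4I)^k) = rank((A + 4I)^(k+1))).
For λ = 3: rank(A - 3I) = 2, and the largest Jordan block has size 1 (the smallest k with rank((A - 3I)^k) = rank((A - 3I)^(k+1))).

So m_A(x) = (x - 3)(x + 4).

m_A(x) = (x - 3)(x + 4)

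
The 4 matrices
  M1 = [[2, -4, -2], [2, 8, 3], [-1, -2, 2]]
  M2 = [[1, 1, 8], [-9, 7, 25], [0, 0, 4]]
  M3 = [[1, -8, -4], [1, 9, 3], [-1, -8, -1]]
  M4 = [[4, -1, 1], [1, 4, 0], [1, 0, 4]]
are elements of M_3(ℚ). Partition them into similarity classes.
Characteristic polynomials: χ_{M1} = (x - 4)^3, χ_{M2} = (x - 4)^3, χ_{M3} = (x - 3)^3, χ_{M4} = (x - 4)^3.

{M1, M2, M4}: invariant factors (x - 4)^3.

{M3}: invariant factors (x - 3)^3.

Matrices are similar if and only if their invariant-factor lists agree; the partition into similarity classes is {M1, M2, M4}, {M3}.

2 classes: {M1, M2, M4}, {M3}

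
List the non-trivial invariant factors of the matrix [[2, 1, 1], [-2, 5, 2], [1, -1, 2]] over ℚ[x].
x - 3, (x - 3)^2

The Jordan structure of A has elementary divisors (x - 3)^2, (x - 3). Arranging the block sizes at each eigenvalue in decreasing order and taking row products gives the invariant factors.

Invariant factors (smallest first, each dividing the next): x - 3, (x - 3)^2.

Check: the last factor (x - 3)^2 is the minimal polynomial, and the product (x - 3)^3 is the characteristic polynomial.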